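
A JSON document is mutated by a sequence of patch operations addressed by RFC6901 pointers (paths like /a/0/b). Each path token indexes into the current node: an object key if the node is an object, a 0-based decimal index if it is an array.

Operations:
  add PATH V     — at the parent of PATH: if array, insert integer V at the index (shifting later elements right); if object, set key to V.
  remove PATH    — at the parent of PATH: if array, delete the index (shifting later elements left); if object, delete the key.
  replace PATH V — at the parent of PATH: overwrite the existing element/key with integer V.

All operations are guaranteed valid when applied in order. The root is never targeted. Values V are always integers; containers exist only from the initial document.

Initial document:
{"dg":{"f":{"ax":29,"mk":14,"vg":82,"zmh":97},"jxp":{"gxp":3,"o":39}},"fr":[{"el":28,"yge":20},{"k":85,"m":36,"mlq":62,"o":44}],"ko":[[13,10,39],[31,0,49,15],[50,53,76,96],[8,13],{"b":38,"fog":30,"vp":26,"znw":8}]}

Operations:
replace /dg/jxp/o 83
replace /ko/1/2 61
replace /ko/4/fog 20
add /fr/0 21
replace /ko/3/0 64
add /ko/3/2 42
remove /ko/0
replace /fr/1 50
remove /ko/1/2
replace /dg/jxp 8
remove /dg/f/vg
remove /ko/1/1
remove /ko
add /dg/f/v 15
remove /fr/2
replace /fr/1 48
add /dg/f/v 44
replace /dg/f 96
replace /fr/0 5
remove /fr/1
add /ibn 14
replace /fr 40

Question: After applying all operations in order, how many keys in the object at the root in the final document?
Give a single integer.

After op 1 (replace /dg/jxp/o 83): {"dg":{"f":{"ax":29,"mk":14,"vg":82,"zmh":97},"jxp":{"gxp":3,"o":83}},"fr":[{"el":28,"yge":20},{"k":85,"m":36,"mlq":62,"o":44}],"ko":[[13,10,39],[31,0,49,15],[50,53,76,96],[8,13],{"b":38,"fog":30,"vp":26,"znw":8}]}
After op 2 (replace /ko/1/2 61): {"dg":{"f":{"ax":29,"mk":14,"vg":82,"zmh":97},"jxp":{"gxp":3,"o":83}},"fr":[{"el":28,"yge":20},{"k":85,"m":36,"mlq":62,"o":44}],"ko":[[13,10,39],[31,0,61,15],[50,53,76,96],[8,13],{"b":38,"fog":30,"vp":26,"znw":8}]}
After op 3 (replace /ko/4/fog 20): {"dg":{"f":{"ax":29,"mk":14,"vg":82,"zmh":97},"jxp":{"gxp":3,"o":83}},"fr":[{"el":28,"yge":20},{"k":85,"m":36,"mlq":62,"o":44}],"ko":[[13,10,39],[31,0,61,15],[50,53,76,96],[8,13],{"b":38,"fog":20,"vp":26,"znw":8}]}
After op 4 (add /fr/0 21): {"dg":{"f":{"ax":29,"mk":14,"vg":82,"zmh":97},"jxp":{"gxp":3,"o":83}},"fr":[21,{"el":28,"yge":20},{"k":85,"m":36,"mlq":62,"o":44}],"ko":[[13,10,39],[31,0,61,15],[50,53,76,96],[8,13],{"b":38,"fog":20,"vp":26,"znw":8}]}
After op 5 (replace /ko/3/0 64): {"dg":{"f":{"ax":29,"mk":14,"vg":82,"zmh":97},"jxp":{"gxp":3,"o":83}},"fr":[21,{"el":28,"yge":20},{"k":85,"m":36,"mlq":62,"o":44}],"ko":[[13,10,39],[31,0,61,15],[50,53,76,96],[64,13],{"b":38,"fog":20,"vp":26,"znw":8}]}
After op 6 (add /ko/3/2 42): {"dg":{"f":{"ax":29,"mk":14,"vg":82,"zmh":97},"jxp":{"gxp":3,"o":83}},"fr":[21,{"el":28,"yge":20},{"k":85,"m":36,"mlq":62,"o":44}],"ko":[[13,10,39],[31,0,61,15],[50,53,76,96],[64,13,42],{"b":38,"fog":20,"vp":26,"znw":8}]}
After op 7 (remove /ko/0): {"dg":{"f":{"ax":29,"mk":14,"vg":82,"zmh":97},"jxp":{"gxp":3,"o":83}},"fr":[21,{"el":28,"yge":20},{"k":85,"m":36,"mlq":62,"o":44}],"ko":[[31,0,61,15],[50,53,76,96],[64,13,42],{"b":38,"fog":20,"vp":26,"znw":8}]}
After op 8 (replace /fr/1 50): {"dg":{"f":{"ax":29,"mk":14,"vg":82,"zmh":97},"jxp":{"gxp":3,"o":83}},"fr":[21,50,{"k":85,"m":36,"mlq":62,"o":44}],"ko":[[31,0,61,15],[50,53,76,96],[64,13,42],{"b":38,"fog":20,"vp":26,"znw":8}]}
After op 9 (remove /ko/1/2): {"dg":{"f":{"ax":29,"mk":14,"vg":82,"zmh":97},"jxp":{"gxp":3,"o":83}},"fr":[21,50,{"k":85,"m":36,"mlq":62,"o":44}],"ko":[[31,0,61,15],[50,53,96],[64,13,42],{"b":38,"fog":20,"vp":26,"znw":8}]}
After op 10 (replace /dg/jxp 8): {"dg":{"f":{"ax":29,"mk":14,"vg":82,"zmh":97},"jxp":8},"fr":[21,50,{"k":85,"m":36,"mlq":62,"o":44}],"ko":[[31,0,61,15],[50,53,96],[64,13,42],{"b":38,"fog":20,"vp":26,"znw":8}]}
After op 11 (remove /dg/f/vg): {"dg":{"f":{"ax":29,"mk":14,"zmh":97},"jxp":8},"fr":[21,50,{"k":85,"m":36,"mlq":62,"o":44}],"ko":[[31,0,61,15],[50,53,96],[64,13,42],{"b":38,"fog":20,"vp":26,"znw":8}]}
After op 12 (remove /ko/1/1): {"dg":{"f":{"ax":29,"mk":14,"zmh":97},"jxp":8},"fr":[21,50,{"k":85,"m":36,"mlq":62,"o":44}],"ko":[[31,0,61,15],[50,96],[64,13,42],{"b":38,"fog":20,"vp":26,"znw":8}]}
After op 13 (remove /ko): {"dg":{"f":{"ax":29,"mk":14,"zmh":97},"jxp":8},"fr":[21,50,{"k":85,"m":36,"mlq":62,"o":44}]}
After op 14 (add /dg/f/v 15): {"dg":{"f":{"ax":29,"mk":14,"v":15,"zmh":97},"jxp":8},"fr":[21,50,{"k":85,"m":36,"mlq":62,"o":44}]}
After op 15 (remove /fr/2): {"dg":{"f":{"ax":29,"mk":14,"v":15,"zmh":97},"jxp":8},"fr":[21,50]}
After op 16 (replace /fr/1 48): {"dg":{"f":{"ax":29,"mk":14,"v":15,"zmh":97},"jxp":8},"fr":[21,48]}
After op 17 (add /dg/f/v 44): {"dg":{"f":{"ax":29,"mk":14,"v":44,"zmh":97},"jxp":8},"fr":[21,48]}
After op 18 (replace /dg/f 96): {"dg":{"f":96,"jxp":8},"fr":[21,48]}
After op 19 (replace /fr/0 5): {"dg":{"f":96,"jxp":8},"fr":[5,48]}
After op 20 (remove /fr/1): {"dg":{"f":96,"jxp":8},"fr":[5]}
After op 21 (add /ibn 14): {"dg":{"f":96,"jxp":8},"fr":[5],"ibn":14}
After op 22 (replace /fr 40): {"dg":{"f":96,"jxp":8},"fr":40,"ibn":14}
Size at the root: 3

Answer: 3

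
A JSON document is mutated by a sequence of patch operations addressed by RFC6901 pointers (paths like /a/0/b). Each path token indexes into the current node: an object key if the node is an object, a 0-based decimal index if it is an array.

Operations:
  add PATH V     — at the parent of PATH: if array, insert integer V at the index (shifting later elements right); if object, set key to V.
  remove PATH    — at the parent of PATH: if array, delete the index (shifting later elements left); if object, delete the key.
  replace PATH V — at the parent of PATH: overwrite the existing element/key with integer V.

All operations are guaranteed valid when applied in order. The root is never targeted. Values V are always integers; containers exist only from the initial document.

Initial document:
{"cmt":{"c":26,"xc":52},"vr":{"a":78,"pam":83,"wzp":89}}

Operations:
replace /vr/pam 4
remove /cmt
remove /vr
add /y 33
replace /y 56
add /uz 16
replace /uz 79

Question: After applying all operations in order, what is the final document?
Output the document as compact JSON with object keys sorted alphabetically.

Answer: {"uz":79,"y":56}

Derivation:
After op 1 (replace /vr/pam 4): {"cmt":{"c":26,"xc":52},"vr":{"a":78,"pam":4,"wzp":89}}
After op 2 (remove /cmt): {"vr":{"a":78,"pam":4,"wzp":89}}
After op 3 (remove /vr): {}
After op 4 (add /y 33): {"y":33}
After op 5 (replace /y 56): {"y":56}
After op 6 (add /uz 16): {"uz":16,"y":56}
After op 7 (replace /uz 79): {"uz":79,"y":56}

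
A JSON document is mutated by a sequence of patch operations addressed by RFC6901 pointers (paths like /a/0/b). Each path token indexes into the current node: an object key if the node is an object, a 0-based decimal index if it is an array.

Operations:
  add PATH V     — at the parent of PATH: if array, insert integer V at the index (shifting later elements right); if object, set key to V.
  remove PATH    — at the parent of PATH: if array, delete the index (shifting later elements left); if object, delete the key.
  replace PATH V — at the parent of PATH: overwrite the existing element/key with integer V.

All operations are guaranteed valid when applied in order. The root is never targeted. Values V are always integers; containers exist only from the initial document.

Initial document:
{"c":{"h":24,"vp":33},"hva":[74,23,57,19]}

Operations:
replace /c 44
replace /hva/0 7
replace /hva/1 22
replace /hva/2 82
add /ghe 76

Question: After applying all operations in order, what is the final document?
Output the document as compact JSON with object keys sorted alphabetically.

After op 1 (replace /c 44): {"c":44,"hva":[74,23,57,19]}
After op 2 (replace /hva/0 7): {"c":44,"hva":[7,23,57,19]}
After op 3 (replace /hva/1 22): {"c":44,"hva":[7,22,57,19]}
After op 4 (replace /hva/2 82): {"c":44,"hva":[7,22,82,19]}
After op 5 (add /ghe 76): {"c":44,"ghe":76,"hva":[7,22,82,19]}

Answer: {"c":44,"ghe":76,"hva":[7,22,82,19]}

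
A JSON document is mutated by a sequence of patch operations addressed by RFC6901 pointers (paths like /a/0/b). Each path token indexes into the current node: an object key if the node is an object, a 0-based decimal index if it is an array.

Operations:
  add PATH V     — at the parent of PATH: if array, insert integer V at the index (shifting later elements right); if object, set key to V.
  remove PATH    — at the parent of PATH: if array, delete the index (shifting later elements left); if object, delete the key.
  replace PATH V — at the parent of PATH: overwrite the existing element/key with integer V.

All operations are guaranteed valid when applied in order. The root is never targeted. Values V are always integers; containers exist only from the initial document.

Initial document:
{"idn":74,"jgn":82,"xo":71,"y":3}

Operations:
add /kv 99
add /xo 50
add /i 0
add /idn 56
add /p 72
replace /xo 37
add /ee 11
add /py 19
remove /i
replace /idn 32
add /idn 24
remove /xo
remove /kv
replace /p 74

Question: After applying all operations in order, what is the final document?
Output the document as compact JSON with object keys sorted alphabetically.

Answer: {"ee":11,"idn":24,"jgn":82,"p":74,"py":19,"y":3}

Derivation:
After op 1 (add /kv 99): {"idn":74,"jgn":82,"kv":99,"xo":71,"y":3}
After op 2 (add /xo 50): {"idn":74,"jgn":82,"kv":99,"xo":50,"y":3}
After op 3 (add /i 0): {"i":0,"idn":74,"jgn":82,"kv":99,"xo":50,"y":3}
After op 4 (add /idn 56): {"i":0,"idn":56,"jgn":82,"kv":99,"xo":50,"y":3}
After op 5 (add /p 72): {"i":0,"idn":56,"jgn":82,"kv":99,"p":72,"xo":50,"y":3}
After op 6 (replace /xo 37): {"i":0,"idn":56,"jgn":82,"kv":99,"p":72,"xo":37,"y":3}
After op 7 (add /ee 11): {"ee":11,"i":0,"idn":56,"jgn":82,"kv":99,"p":72,"xo":37,"y":3}
After op 8 (add /py 19): {"ee":11,"i":0,"idn":56,"jgn":82,"kv":99,"p":72,"py":19,"xo":37,"y":3}
After op 9 (remove /i): {"ee":11,"idn":56,"jgn":82,"kv":99,"p":72,"py":19,"xo":37,"y":3}
After op 10 (replace /idn 32): {"ee":11,"idn":32,"jgn":82,"kv":99,"p":72,"py":19,"xo":37,"y":3}
After op 11 (add /idn 24): {"ee":11,"idn":24,"jgn":82,"kv":99,"p":72,"py":19,"xo":37,"y":3}
After op 12 (remove /xo): {"ee":11,"idn":24,"jgn":82,"kv":99,"p":72,"py":19,"y":3}
After op 13 (remove /kv): {"ee":11,"idn":24,"jgn":82,"p":72,"py":19,"y":3}
After op 14 (replace /p 74): {"ee":11,"idn":24,"jgn":82,"p":74,"py":19,"y":3}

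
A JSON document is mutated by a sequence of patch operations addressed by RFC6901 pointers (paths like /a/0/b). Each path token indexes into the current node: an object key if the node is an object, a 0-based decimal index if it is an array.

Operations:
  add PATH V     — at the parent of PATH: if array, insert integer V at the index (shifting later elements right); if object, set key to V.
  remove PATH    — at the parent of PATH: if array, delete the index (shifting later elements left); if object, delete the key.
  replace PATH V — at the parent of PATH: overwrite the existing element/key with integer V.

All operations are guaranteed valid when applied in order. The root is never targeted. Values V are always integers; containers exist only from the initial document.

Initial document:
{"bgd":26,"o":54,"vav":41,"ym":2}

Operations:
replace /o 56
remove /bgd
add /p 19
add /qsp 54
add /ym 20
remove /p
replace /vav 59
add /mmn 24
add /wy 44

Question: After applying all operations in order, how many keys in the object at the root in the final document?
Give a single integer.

Answer: 6

Derivation:
After op 1 (replace /o 56): {"bgd":26,"o":56,"vav":41,"ym":2}
After op 2 (remove /bgd): {"o":56,"vav":41,"ym":2}
After op 3 (add /p 19): {"o":56,"p":19,"vav":41,"ym":2}
After op 4 (add /qsp 54): {"o":56,"p":19,"qsp":54,"vav":41,"ym":2}
After op 5 (add /ym 20): {"o":56,"p":19,"qsp":54,"vav":41,"ym":20}
After op 6 (remove /p): {"o":56,"qsp":54,"vav":41,"ym":20}
After op 7 (replace /vav 59): {"o":56,"qsp":54,"vav":59,"ym":20}
After op 8 (add /mmn 24): {"mmn":24,"o":56,"qsp":54,"vav":59,"ym":20}
After op 9 (add /wy 44): {"mmn":24,"o":56,"qsp":54,"vav":59,"wy":44,"ym":20}
Size at the root: 6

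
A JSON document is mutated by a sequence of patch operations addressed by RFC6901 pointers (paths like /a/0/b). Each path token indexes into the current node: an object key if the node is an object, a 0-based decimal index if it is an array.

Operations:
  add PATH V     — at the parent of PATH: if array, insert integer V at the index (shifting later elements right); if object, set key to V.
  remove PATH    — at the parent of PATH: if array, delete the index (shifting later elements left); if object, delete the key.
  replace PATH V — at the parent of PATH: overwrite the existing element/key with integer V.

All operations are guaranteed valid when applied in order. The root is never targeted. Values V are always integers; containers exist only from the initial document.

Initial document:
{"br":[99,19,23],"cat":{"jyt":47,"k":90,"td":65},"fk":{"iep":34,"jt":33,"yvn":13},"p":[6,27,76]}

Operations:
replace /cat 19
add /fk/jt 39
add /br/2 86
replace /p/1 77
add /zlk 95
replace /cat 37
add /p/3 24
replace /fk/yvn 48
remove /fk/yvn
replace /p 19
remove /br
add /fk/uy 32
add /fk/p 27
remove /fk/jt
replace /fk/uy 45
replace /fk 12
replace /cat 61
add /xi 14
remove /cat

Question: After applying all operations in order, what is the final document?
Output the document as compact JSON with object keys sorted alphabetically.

Answer: {"fk":12,"p":19,"xi":14,"zlk":95}

Derivation:
After op 1 (replace /cat 19): {"br":[99,19,23],"cat":19,"fk":{"iep":34,"jt":33,"yvn":13},"p":[6,27,76]}
After op 2 (add /fk/jt 39): {"br":[99,19,23],"cat":19,"fk":{"iep":34,"jt":39,"yvn":13},"p":[6,27,76]}
After op 3 (add /br/2 86): {"br":[99,19,86,23],"cat":19,"fk":{"iep":34,"jt":39,"yvn":13},"p":[6,27,76]}
After op 4 (replace /p/1 77): {"br":[99,19,86,23],"cat":19,"fk":{"iep":34,"jt":39,"yvn":13},"p":[6,77,76]}
After op 5 (add /zlk 95): {"br":[99,19,86,23],"cat":19,"fk":{"iep":34,"jt":39,"yvn":13},"p":[6,77,76],"zlk":95}
After op 6 (replace /cat 37): {"br":[99,19,86,23],"cat":37,"fk":{"iep":34,"jt":39,"yvn":13},"p":[6,77,76],"zlk":95}
After op 7 (add /p/3 24): {"br":[99,19,86,23],"cat":37,"fk":{"iep":34,"jt":39,"yvn":13},"p":[6,77,76,24],"zlk":95}
After op 8 (replace /fk/yvn 48): {"br":[99,19,86,23],"cat":37,"fk":{"iep":34,"jt":39,"yvn":48},"p":[6,77,76,24],"zlk":95}
After op 9 (remove /fk/yvn): {"br":[99,19,86,23],"cat":37,"fk":{"iep":34,"jt":39},"p":[6,77,76,24],"zlk":95}
After op 10 (replace /p 19): {"br":[99,19,86,23],"cat":37,"fk":{"iep":34,"jt":39},"p":19,"zlk":95}
After op 11 (remove /br): {"cat":37,"fk":{"iep":34,"jt":39},"p":19,"zlk":95}
After op 12 (add /fk/uy 32): {"cat":37,"fk":{"iep":34,"jt":39,"uy":32},"p":19,"zlk":95}
After op 13 (add /fk/p 27): {"cat":37,"fk":{"iep":34,"jt":39,"p":27,"uy":32},"p":19,"zlk":95}
After op 14 (remove /fk/jt): {"cat":37,"fk":{"iep":34,"p":27,"uy":32},"p":19,"zlk":95}
After op 15 (replace /fk/uy 45): {"cat":37,"fk":{"iep":34,"p":27,"uy":45},"p":19,"zlk":95}
After op 16 (replace /fk 12): {"cat":37,"fk":12,"p":19,"zlk":95}
After op 17 (replace /cat 61): {"cat":61,"fk":12,"p":19,"zlk":95}
After op 18 (add /xi 14): {"cat":61,"fk":12,"p":19,"xi":14,"zlk":95}
After op 19 (remove /cat): {"fk":12,"p":19,"xi":14,"zlk":95}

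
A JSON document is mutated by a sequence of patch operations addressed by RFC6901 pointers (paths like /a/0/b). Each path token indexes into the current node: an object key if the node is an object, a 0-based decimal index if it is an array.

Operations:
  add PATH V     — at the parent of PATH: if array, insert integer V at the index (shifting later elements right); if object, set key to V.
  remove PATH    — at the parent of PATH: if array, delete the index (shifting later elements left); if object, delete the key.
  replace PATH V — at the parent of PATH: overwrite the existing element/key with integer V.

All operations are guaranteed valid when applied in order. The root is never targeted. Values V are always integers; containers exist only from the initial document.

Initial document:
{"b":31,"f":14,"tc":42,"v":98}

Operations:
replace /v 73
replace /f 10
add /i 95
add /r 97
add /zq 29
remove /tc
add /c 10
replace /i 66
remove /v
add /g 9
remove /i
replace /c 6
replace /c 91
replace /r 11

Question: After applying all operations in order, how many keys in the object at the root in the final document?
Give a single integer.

Answer: 6

Derivation:
After op 1 (replace /v 73): {"b":31,"f":14,"tc":42,"v":73}
After op 2 (replace /f 10): {"b":31,"f":10,"tc":42,"v":73}
After op 3 (add /i 95): {"b":31,"f":10,"i":95,"tc":42,"v":73}
After op 4 (add /r 97): {"b":31,"f":10,"i":95,"r":97,"tc":42,"v":73}
After op 5 (add /zq 29): {"b":31,"f":10,"i":95,"r":97,"tc":42,"v":73,"zq":29}
After op 6 (remove /tc): {"b":31,"f":10,"i":95,"r":97,"v":73,"zq":29}
After op 7 (add /c 10): {"b":31,"c":10,"f":10,"i":95,"r":97,"v":73,"zq":29}
After op 8 (replace /i 66): {"b":31,"c":10,"f":10,"i":66,"r":97,"v":73,"zq":29}
After op 9 (remove /v): {"b":31,"c":10,"f":10,"i":66,"r":97,"zq":29}
After op 10 (add /g 9): {"b":31,"c":10,"f":10,"g":9,"i":66,"r":97,"zq":29}
After op 11 (remove /i): {"b":31,"c":10,"f":10,"g":9,"r":97,"zq":29}
After op 12 (replace /c 6): {"b":31,"c":6,"f":10,"g":9,"r":97,"zq":29}
After op 13 (replace /c 91): {"b":31,"c":91,"f":10,"g":9,"r":97,"zq":29}
After op 14 (replace /r 11): {"b":31,"c":91,"f":10,"g":9,"r":11,"zq":29}
Size at the root: 6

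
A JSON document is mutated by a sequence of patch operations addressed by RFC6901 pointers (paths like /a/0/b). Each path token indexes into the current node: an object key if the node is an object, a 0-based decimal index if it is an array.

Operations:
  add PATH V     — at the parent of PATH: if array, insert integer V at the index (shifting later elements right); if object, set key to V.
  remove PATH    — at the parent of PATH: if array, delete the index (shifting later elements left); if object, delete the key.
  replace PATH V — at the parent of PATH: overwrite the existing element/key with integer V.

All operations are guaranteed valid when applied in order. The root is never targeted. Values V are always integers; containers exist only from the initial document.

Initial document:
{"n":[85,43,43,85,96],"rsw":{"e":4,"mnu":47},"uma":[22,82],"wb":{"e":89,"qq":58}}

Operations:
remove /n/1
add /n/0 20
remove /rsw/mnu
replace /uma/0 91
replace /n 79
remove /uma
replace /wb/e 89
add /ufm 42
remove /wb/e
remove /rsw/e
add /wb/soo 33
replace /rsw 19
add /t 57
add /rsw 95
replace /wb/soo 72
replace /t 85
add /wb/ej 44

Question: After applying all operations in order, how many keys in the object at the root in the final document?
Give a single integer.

Answer: 5

Derivation:
After op 1 (remove /n/1): {"n":[85,43,85,96],"rsw":{"e":4,"mnu":47},"uma":[22,82],"wb":{"e":89,"qq":58}}
After op 2 (add /n/0 20): {"n":[20,85,43,85,96],"rsw":{"e":4,"mnu":47},"uma":[22,82],"wb":{"e":89,"qq":58}}
After op 3 (remove /rsw/mnu): {"n":[20,85,43,85,96],"rsw":{"e":4},"uma":[22,82],"wb":{"e":89,"qq":58}}
After op 4 (replace /uma/0 91): {"n":[20,85,43,85,96],"rsw":{"e":4},"uma":[91,82],"wb":{"e":89,"qq":58}}
After op 5 (replace /n 79): {"n":79,"rsw":{"e":4},"uma":[91,82],"wb":{"e":89,"qq":58}}
After op 6 (remove /uma): {"n":79,"rsw":{"e":4},"wb":{"e":89,"qq":58}}
After op 7 (replace /wb/e 89): {"n":79,"rsw":{"e":4},"wb":{"e":89,"qq":58}}
After op 8 (add /ufm 42): {"n":79,"rsw":{"e":4},"ufm":42,"wb":{"e":89,"qq":58}}
After op 9 (remove /wb/e): {"n":79,"rsw":{"e":4},"ufm":42,"wb":{"qq":58}}
After op 10 (remove /rsw/e): {"n":79,"rsw":{},"ufm":42,"wb":{"qq":58}}
After op 11 (add /wb/soo 33): {"n":79,"rsw":{},"ufm":42,"wb":{"qq":58,"soo":33}}
After op 12 (replace /rsw 19): {"n":79,"rsw":19,"ufm":42,"wb":{"qq":58,"soo":33}}
After op 13 (add /t 57): {"n":79,"rsw":19,"t":57,"ufm":42,"wb":{"qq":58,"soo":33}}
After op 14 (add /rsw 95): {"n":79,"rsw":95,"t":57,"ufm":42,"wb":{"qq":58,"soo":33}}
After op 15 (replace /wb/soo 72): {"n":79,"rsw":95,"t":57,"ufm":42,"wb":{"qq":58,"soo":72}}
After op 16 (replace /t 85): {"n":79,"rsw":95,"t":85,"ufm":42,"wb":{"qq":58,"soo":72}}
After op 17 (add /wb/ej 44): {"n":79,"rsw":95,"t":85,"ufm":42,"wb":{"ej":44,"qq":58,"soo":72}}
Size at the root: 5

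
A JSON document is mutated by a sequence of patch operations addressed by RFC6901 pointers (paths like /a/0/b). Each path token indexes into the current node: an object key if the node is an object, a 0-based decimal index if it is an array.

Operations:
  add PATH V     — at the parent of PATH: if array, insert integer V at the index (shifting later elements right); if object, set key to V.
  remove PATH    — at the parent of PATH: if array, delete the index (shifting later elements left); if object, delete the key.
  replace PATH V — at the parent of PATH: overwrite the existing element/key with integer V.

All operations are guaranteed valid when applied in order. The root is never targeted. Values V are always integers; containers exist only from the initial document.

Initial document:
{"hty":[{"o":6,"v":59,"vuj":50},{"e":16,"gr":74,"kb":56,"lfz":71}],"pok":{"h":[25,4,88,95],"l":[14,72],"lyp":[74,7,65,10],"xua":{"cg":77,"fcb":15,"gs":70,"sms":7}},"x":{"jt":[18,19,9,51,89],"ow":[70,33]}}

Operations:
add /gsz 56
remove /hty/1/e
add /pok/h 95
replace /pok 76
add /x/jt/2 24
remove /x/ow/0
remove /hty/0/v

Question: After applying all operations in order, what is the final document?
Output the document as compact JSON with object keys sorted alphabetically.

After op 1 (add /gsz 56): {"gsz":56,"hty":[{"o":6,"v":59,"vuj":50},{"e":16,"gr":74,"kb":56,"lfz":71}],"pok":{"h":[25,4,88,95],"l":[14,72],"lyp":[74,7,65,10],"xua":{"cg":77,"fcb":15,"gs":70,"sms":7}},"x":{"jt":[18,19,9,51,89],"ow":[70,33]}}
After op 2 (remove /hty/1/e): {"gsz":56,"hty":[{"o":6,"v":59,"vuj":50},{"gr":74,"kb":56,"lfz":71}],"pok":{"h":[25,4,88,95],"l":[14,72],"lyp":[74,7,65,10],"xua":{"cg":77,"fcb":15,"gs":70,"sms":7}},"x":{"jt":[18,19,9,51,89],"ow":[70,33]}}
After op 3 (add /pok/h 95): {"gsz":56,"hty":[{"o":6,"v":59,"vuj":50},{"gr":74,"kb":56,"lfz":71}],"pok":{"h":95,"l":[14,72],"lyp":[74,7,65,10],"xua":{"cg":77,"fcb":15,"gs":70,"sms":7}},"x":{"jt":[18,19,9,51,89],"ow":[70,33]}}
After op 4 (replace /pok 76): {"gsz":56,"hty":[{"o":6,"v":59,"vuj":50},{"gr":74,"kb":56,"lfz":71}],"pok":76,"x":{"jt":[18,19,9,51,89],"ow":[70,33]}}
After op 5 (add /x/jt/2 24): {"gsz":56,"hty":[{"o":6,"v":59,"vuj":50},{"gr":74,"kb":56,"lfz":71}],"pok":76,"x":{"jt":[18,19,24,9,51,89],"ow":[70,33]}}
After op 6 (remove /x/ow/0): {"gsz":56,"hty":[{"o":6,"v":59,"vuj":50},{"gr":74,"kb":56,"lfz":71}],"pok":76,"x":{"jt":[18,19,24,9,51,89],"ow":[33]}}
After op 7 (remove /hty/0/v): {"gsz":56,"hty":[{"o":6,"vuj":50},{"gr":74,"kb":56,"lfz":71}],"pok":76,"x":{"jt":[18,19,24,9,51,89],"ow":[33]}}

Answer: {"gsz":56,"hty":[{"o":6,"vuj":50},{"gr":74,"kb":56,"lfz":71}],"pok":76,"x":{"jt":[18,19,24,9,51,89],"ow":[33]}}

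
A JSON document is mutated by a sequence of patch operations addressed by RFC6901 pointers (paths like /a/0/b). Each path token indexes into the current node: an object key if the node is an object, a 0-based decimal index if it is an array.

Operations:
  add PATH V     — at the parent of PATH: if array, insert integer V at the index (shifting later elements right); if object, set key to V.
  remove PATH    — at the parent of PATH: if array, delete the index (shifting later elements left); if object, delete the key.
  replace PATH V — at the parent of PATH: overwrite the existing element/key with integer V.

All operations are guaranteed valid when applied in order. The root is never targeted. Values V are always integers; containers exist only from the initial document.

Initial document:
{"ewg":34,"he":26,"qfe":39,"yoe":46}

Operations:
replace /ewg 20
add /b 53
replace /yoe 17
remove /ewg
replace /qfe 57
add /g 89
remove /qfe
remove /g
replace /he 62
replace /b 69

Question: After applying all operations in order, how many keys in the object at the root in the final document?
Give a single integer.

Answer: 3

Derivation:
After op 1 (replace /ewg 20): {"ewg":20,"he":26,"qfe":39,"yoe":46}
After op 2 (add /b 53): {"b":53,"ewg":20,"he":26,"qfe":39,"yoe":46}
After op 3 (replace /yoe 17): {"b":53,"ewg":20,"he":26,"qfe":39,"yoe":17}
After op 4 (remove /ewg): {"b":53,"he":26,"qfe":39,"yoe":17}
After op 5 (replace /qfe 57): {"b":53,"he":26,"qfe":57,"yoe":17}
After op 6 (add /g 89): {"b":53,"g":89,"he":26,"qfe":57,"yoe":17}
After op 7 (remove /qfe): {"b":53,"g":89,"he":26,"yoe":17}
After op 8 (remove /g): {"b":53,"he":26,"yoe":17}
After op 9 (replace /he 62): {"b":53,"he":62,"yoe":17}
After op 10 (replace /b 69): {"b":69,"he":62,"yoe":17}
Size at the root: 3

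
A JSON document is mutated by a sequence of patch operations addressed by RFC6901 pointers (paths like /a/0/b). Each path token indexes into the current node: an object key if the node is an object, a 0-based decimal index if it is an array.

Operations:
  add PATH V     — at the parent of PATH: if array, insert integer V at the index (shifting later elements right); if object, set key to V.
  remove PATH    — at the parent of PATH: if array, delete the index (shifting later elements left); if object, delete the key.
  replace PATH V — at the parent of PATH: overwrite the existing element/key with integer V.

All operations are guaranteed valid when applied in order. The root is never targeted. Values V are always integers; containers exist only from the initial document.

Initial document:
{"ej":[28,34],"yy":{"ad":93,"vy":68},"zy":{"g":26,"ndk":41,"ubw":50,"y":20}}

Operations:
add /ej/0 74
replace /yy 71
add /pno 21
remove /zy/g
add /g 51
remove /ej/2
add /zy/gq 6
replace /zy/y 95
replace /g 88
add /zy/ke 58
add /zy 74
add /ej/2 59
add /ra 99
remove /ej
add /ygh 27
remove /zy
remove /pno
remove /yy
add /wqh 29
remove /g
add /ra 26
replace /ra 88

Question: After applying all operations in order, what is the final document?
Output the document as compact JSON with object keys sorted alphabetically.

After op 1 (add /ej/0 74): {"ej":[74,28,34],"yy":{"ad":93,"vy":68},"zy":{"g":26,"ndk":41,"ubw":50,"y":20}}
After op 2 (replace /yy 71): {"ej":[74,28,34],"yy":71,"zy":{"g":26,"ndk":41,"ubw":50,"y":20}}
After op 3 (add /pno 21): {"ej":[74,28,34],"pno":21,"yy":71,"zy":{"g":26,"ndk":41,"ubw":50,"y":20}}
After op 4 (remove /zy/g): {"ej":[74,28,34],"pno":21,"yy":71,"zy":{"ndk":41,"ubw":50,"y":20}}
After op 5 (add /g 51): {"ej":[74,28,34],"g":51,"pno":21,"yy":71,"zy":{"ndk":41,"ubw":50,"y":20}}
After op 6 (remove /ej/2): {"ej":[74,28],"g":51,"pno":21,"yy":71,"zy":{"ndk":41,"ubw":50,"y":20}}
After op 7 (add /zy/gq 6): {"ej":[74,28],"g":51,"pno":21,"yy":71,"zy":{"gq":6,"ndk":41,"ubw":50,"y":20}}
After op 8 (replace /zy/y 95): {"ej":[74,28],"g":51,"pno":21,"yy":71,"zy":{"gq":6,"ndk":41,"ubw":50,"y":95}}
After op 9 (replace /g 88): {"ej":[74,28],"g":88,"pno":21,"yy":71,"zy":{"gq":6,"ndk":41,"ubw":50,"y":95}}
After op 10 (add /zy/ke 58): {"ej":[74,28],"g":88,"pno":21,"yy":71,"zy":{"gq":6,"ke":58,"ndk":41,"ubw":50,"y":95}}
After op 11 (add /zy 74): {"ej":[74,28],"g":88,"pno":21,"yy":71,"zy":74}
After op 12 (add /ej/2 59): {"ej":[74,28,59],"g":88,"pno":21,"yy":71,"zy":74}
After op 13 (add /ra 99): {"ej":[74,28,59],"g":88,"pno":21,"ra":99,"yy":71,"zy":74}
After op 14 (remove /ej): {"g":88,"pno":21,"ra":99,"yy":71,"zy":74}
After op 15 (add /ygh 27): {"g":88,"pno":21,"ra":99,"ygh":27,"yy":71,"zy":74}
After op 16 (remove /zy): {"g":88,"pno":21,"ra":99,"ygh":27,"yy":71}
After op 17 (remove /pno): {"g":88,"ra":99,"ygh":27,"yy":71}
After op 18 (remove /yy): {"g":88,"ra":99,"ygh":27}
After op 19 (add /wqh 29): {"g":88,"ra":99,"wqh":29,"ygh":27}
After op 20 (remove /g): {"ra":99,"wqh":29,"ygh":27}
After op 21 (add /ra 26): {"ra":26,"wqh":29,"ygh":27}
After op 22 (replace /ra 88): {"ra":88,"wqh":29,"ygh":27}

Answer: {"ra":88,"wqh":29,"ygh":27}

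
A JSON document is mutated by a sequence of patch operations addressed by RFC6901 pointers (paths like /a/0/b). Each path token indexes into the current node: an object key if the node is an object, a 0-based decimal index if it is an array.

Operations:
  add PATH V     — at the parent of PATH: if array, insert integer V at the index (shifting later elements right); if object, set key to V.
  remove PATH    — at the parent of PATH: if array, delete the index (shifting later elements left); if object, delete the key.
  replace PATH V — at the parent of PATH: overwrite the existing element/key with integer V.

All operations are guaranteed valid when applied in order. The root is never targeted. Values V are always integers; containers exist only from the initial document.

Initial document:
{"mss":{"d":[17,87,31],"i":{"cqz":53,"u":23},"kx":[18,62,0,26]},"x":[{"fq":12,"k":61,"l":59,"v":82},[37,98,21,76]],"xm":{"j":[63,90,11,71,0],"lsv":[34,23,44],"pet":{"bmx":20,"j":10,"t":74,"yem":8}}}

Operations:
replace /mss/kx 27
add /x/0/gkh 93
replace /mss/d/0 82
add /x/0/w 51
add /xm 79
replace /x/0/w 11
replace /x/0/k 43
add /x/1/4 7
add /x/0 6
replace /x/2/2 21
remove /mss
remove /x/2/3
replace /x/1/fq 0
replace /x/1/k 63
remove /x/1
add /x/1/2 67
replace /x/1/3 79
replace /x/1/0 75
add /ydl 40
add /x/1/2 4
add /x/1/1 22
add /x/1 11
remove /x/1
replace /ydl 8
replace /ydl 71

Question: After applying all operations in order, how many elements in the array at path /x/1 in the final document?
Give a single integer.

After op 1 (replace /mss/kx 27): {"mss":{"d":[17,87,31],"i":{"cqz":53,"u":23},"kx":27},"x":[{"fq":12,"k":61,"l":59,"v":82},[37,98,21,76]],"xm":{"j":[63,90,11,71,0],"lsv":[34,23,44],"pet":{"bmx":20,"j":10,"t":74,"yem":8}}}
After op 2 (add /x/0/gkh 93): {"mss":{"d":[17,87,31],"i":{"cqz":53,"u":23},"kx":27},"x":[{"fq":12,"gkh":93,"k":61,"l":59,"v":82},[37,98,21,76]],"xm":{"j":[63,90,11,71,0],"lsv":[34,23,44],"pet":{"bmx":20,"j":10,"t":74,"yem":8}}}
After op 3 (replace /mss/d/0 82): {"mss":{"d":[82,87,31],"i":{"cqz":53,"u":23},"kx":27},"x":[{"fq":12,"gkh":93,"k":61,"l":59,"v":82},[37,98,21,76]],"xm":{"j":[63,90,11,71,0],"lsv":[34,23,44],"pet":{"bmx":20,"j":10,"t":74,"yem":8}}}
After op 4 (add /x/0/w 51): {"mss":{"d":[82,87,31],"i":{"cqz":53,"u":23},"kx":27},"x":[{"fq":12,"gkh":93,"k":61,"l":59,"v":82,"w":51},[37,98,21,76]],"xm":{"j":[63,90,11,71,0],"lsv":[34,23,44],"pet":{"bmx":20,"j":10,"t":74,"yem":8}}}
After op 5 (add /xm 79): {"mss":{"d":[82,87,31],"i":{"cqz":53,"u":23},"kx":27},"x":[{"fq":12,"gkh":93,"k":61,"l":59,"v":82,"w":51},[37,98,21,76]],"xm":79}
After op 6 (replace /x/0/w 11): {"mss":{"d":[82,87,31],"i":{"cqz":53,"u":23},"kx":27},"x":[{"fq":12,"gkh":93,"k":61,"l":59,"v":82,"w":11},[37,98,21,76]],"xm":79}
After op 7 (replace /x/0/k 43): {"mss":{"d":[82,87,31],"i":{"cqz":53,"u":23},"kx":27},"x":[{"fq":12,"gkh":93,"k":43,"l":59,"v":82,"w":11},[37,98,21,76]],"xm":79}
After op 8 (add /x/1/4 7): {"mss":{"d":[82,87,31],"i":{"cqz":53,"u":23},"kx":27},"x":[{"fq":12,"gkh":93,"k":43,"l":59,"v":82,"w":11},[37,98,21,76,7]],"xm":79}
After op 9 (add /x/0 6): {"mss":{"d":[82,87,31],"i":{"cqz":53,"u":23},"kx":27},"x":[6,{"fq":12,"gkh":93,"k":43,"l":59,"v":82,"w":11},[37,98,21,76,7]],"xm":79}
After op 10 (replace /x/2/2 21): {"mss":{"d":[82,87,31],"i":{"cqz":53,"u":23},"kx":27},"x":[6,{"fq":12,"gkh":93,"k":43,"l":59,"v":82,"w":11},[37,98,21,76,7]],"xm":79}
After op 11 (remove /mss): {"x":[6,{"fq":12,"gkh":93,"k":43,"l":59,"v":82,"w":11},[37,98,21,76,7]],"xm":79}
After op 12 (remove /x/2/3): {"x":[6,{"fq":12,"gkh":93,"k":43,"l":59,"v":82,"w":11},[37,98,21,7]],"xm":79}
After op 13 (replace /x/1/fq 0): {"x":[6,{"fq":0,"gkh":93,"k":43,"l":59,"v":82,"w":11},[37,98,21,7]],"xm":79}
After op 14 (replace /x/1/k 63): {"x":[6,{"fq":0,"gkh":93,"k":63,"l":59,"v":82,"w":11},[37,98,21,7]],"xm":79}
After op 15 (remove /x/1): {"x":[6,[37,98,21,7]],"xm":79}
After op 16 (add /x/1/2 67): {"x":[6,[37,98,67,21,7]],"xm":79}
After op 17 (replace /x/1/3 79): {"x":[6,[37,98,67,79,7]],"xm":79}
After op 18 (replace /x/1/0 75): {"x":[6,[75,98,67,79,7]],"xm":79}
After op 19 (add /ydl 40): {"x":[6,[75,98,67,79,7]],"xm":79,"ydl":40}
After op 20 (add /x/1/2 4): {"x":[6,[75,98,4,67,79,7]],"xm":79,"ydl":40}
After op 21 (add /x/1/1 22): {"x":[6,[75,22,98,4,67,79,7]],"xm":79,"ydl":40}
After op 22 (add /x/1 11): {"x":[6,11,[75,22,98,4,67,79,7]],"xm":79,"ydl":40}
After op 23 (remove /x/1): {"x":[6,[75,22,98,4,67,79,7]],"xm":79,"ydl":40}
After op 24 (replace /ydl 8): {"x":[6,[75,22,98,4,67,79,7]],"xm":79,"ydl":8}
After op 25 (replace /ydl 71): {"x":[6,[75,22,98,4,67,79,7]],"xm":79,"ydl":71}
Size at path /x/1: 7

Answer: 7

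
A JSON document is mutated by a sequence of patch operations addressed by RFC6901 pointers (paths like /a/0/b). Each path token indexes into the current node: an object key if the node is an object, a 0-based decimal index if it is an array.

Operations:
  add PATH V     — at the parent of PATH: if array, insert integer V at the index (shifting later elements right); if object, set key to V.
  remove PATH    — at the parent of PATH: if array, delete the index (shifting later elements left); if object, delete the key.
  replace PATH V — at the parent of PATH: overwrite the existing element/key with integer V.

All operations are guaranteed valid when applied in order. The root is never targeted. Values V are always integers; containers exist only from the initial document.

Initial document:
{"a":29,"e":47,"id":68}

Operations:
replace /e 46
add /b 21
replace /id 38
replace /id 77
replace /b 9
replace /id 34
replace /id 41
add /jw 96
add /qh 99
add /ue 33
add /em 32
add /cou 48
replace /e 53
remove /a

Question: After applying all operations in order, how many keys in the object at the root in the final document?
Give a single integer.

After op 1 (replace /e 46): {"a":29,"e":46,"id":68}
After op 2 (add /b 21): {"a":29,"b":21,"e":46,"id":68}
After op 3 (replace /id 38): {"a":29,"b":21,"e":46,"id":38}
After op 4 (replace /id 77): {"a":29,"b":21,"e":46,"id":77}
After op 5 (replace /b 9): {"a":29,"b":9,"e":46,"id":77}
After op 6 (replace /id 34): {"a":29,"b":9,"e":46,"id":34}
After op 7 (replace /id 41): {"a":29,"b":9,"e":46,"id":41}
After op 8 (add /jw 96): {"a":29,"b":9,"e":46,"id":41,"jw":96}
After op 9 (add /qh 99): {"a":29,"b":9,"e":46,"id":41,"jw":96,"qh":99}
After op 10 (add /ue 33): {"a":29,"b":9,"e":46,"id":41,"jw":96,"qh":99,"ue":33}
After op 11 (add /em 32): {"a":29,"b":9,"e":46,"em":32,"id":41,"jw":96,"qh":99,"ue":33}
After op 12 (add /cou 48): {"a":29,"b":9,"cou":48,"e":46,"em":32,"id":41,"jw":96,"qh":99,"ue":33}
After op 13 (replace /e 53): {"a":29,"b":9,"cou":48,"e":53,"em":32,"id":41,"jw":96,"qh":99,"ue":33}
After op 14 (remove /a): {"b":9,"cou":48,"e":53,"em":32,"id":41,"jw":96,"qh":99,"ue":33}
Size at the root: 8

Answer: 8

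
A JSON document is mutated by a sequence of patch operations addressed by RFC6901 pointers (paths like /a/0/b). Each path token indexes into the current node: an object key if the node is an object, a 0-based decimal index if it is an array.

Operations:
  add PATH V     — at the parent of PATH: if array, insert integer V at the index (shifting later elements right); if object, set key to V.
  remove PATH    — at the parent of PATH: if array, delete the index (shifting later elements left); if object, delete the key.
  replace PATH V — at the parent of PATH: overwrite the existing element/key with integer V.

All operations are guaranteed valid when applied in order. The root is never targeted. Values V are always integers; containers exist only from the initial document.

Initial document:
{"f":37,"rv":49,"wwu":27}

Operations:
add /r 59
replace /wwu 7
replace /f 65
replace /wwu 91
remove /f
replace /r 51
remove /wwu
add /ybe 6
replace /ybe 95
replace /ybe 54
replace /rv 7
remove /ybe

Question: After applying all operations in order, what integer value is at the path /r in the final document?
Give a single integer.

Answer: 51

Derivation:
After op 1 (add /r 59): {"f":37,"r":59,"rv":49,"wwu":27}
After op 2 (replace /wwu 7): {"f":37,"r":59,"rv":49,"wwu":7}
After op 3 (replace /f 65): {"f":65,"r":59,"rv":49,"wwu":7}
After op 4 (replace /wwu 91): {"f":65,"r":59,"rv":49,"wwu":91}
After op 5 (remove /f): {"r":59,"rv":49,"wwu":91}
After op 6 (replace /r 51): {"r":51,"rv":49,"wwu":91}
After op 7 (remove /wwu): {"r":51,"rv":49}
After op 8 (add /ybe 6): {"r":51,"rv":49,"ybe":6}
After op 9 (replace /ybe 95): {"r":51,"rv":49,"ybe":95}
After op 10 (replace /ybe 54): {"r":51,"rv":49,"ybe":54}
After op 11 (replace /rv 7): {"r":51,"rv":7,"ybe":54}
After op 12 (remove /ybe): {"r":51,"rv":7}
Value at /r: 51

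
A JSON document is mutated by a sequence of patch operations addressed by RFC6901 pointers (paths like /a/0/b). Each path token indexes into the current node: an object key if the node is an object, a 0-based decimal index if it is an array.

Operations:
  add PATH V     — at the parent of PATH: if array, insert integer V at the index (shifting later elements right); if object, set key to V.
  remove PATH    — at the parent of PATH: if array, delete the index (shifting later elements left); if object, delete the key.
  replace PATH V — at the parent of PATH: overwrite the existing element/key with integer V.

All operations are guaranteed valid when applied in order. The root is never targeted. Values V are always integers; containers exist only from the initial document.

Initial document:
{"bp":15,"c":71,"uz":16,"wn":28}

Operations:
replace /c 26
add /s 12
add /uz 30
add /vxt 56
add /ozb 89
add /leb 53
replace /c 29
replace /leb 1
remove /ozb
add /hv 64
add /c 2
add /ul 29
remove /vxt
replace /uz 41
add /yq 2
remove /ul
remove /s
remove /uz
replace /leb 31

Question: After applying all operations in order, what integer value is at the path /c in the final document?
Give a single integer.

Answer: 2

Derivation:
After op 1 (replace /c 26): {"bp":15,"c":26,"uz":16,"wn":28}
After op 2 (add /s 12): {"bp":15,"c":26,"s":12,"uz":16,"wn":28}
After op 3 (add /uz 30): {"bp":15,"c":26,"s":12,"uz":30,"wn":28}
After op 4 (add /vxt 56): {"bp":15,"c":26,"s":12,"uz":30,"vxt":56,"wn":28}
After op 5 (add /ozb 89): {"bp":15,"c":26,"ozb":89,"s":12,"uz":30,"vxt":56,"wn":28}
After op 6 (add /leb 53): {"bp":15,"c":26,"leb":53,"ozb":89,"s":12,"uz":30,"vxt":56,"wn":28}
After op 7 (replace /c 29): {"bp":15,"c":29,"leb":53,"ozb":89,"s":12,"uz":30,"vxt":56,"wn":28}
After op 8 (replace /leb 1): {"bp":15,"c":29,"leb":1,"ozb":89,"s":12,"uz":30,"vxt":56,"wn":28}
After op 9 (remove /ozb): {"bp":15,"c":29,"leb":1,"s":12,"uz":30,"vxt":56,"wn":28}
After op 10 (add /hv 64): {"bp":15,"c":29,"hv":64,"leb":1,"s":12,"uz":30,"vxt":56,"wn":28}
After op 11 (add /c 2): {"bp":15,"c":2,"hv":64,"leb":1,"s":12,"uz":30,"vxt":56,"wn":28}
After op 12 (add /ul 29): {"bp":15,"c":2,"hv":64,"leb":1,"s":12,"ul":29,"uz":30,"vxt":56,"wn":28}
After op 13 (remove /vxt): {"bp":15,"c":2,"hv":64,"leb":1,"s":12,"ul":29,"uz":30,"wn":28}
After op 14 (replace /uz 41): {"bp":15,"c":2,"hv":64,"leb":1,"s":12,"ul":29,"uz":41,"wn":28}
After op 15 (add /yq 2): {"bp":15,"c":2,"hv":64,"leb":1,"s":12,"ul":29,"uz":41,"wn":28,"yq":2}
After op 16 (remove /ul): {"bp":15,"c":2,"hv":64,"leb":1,"s":12,"uz":41,"wn":28,"yq":2}
After op 17 (remove /s): {"bp":15,"c":2,"hv":64,"leb":1,"uz":41,"wn":28,"yq":2}
After op 18 (remove /uz): {"bp":15,"c":2,"hv":64,"leb":1,"wn":28,"yq":2}
After op 19 (replace /leb 31): {"bp":15,"c":2,"hv":64,"leb":31,"wn":28,"yq":2}
Value at /c: 2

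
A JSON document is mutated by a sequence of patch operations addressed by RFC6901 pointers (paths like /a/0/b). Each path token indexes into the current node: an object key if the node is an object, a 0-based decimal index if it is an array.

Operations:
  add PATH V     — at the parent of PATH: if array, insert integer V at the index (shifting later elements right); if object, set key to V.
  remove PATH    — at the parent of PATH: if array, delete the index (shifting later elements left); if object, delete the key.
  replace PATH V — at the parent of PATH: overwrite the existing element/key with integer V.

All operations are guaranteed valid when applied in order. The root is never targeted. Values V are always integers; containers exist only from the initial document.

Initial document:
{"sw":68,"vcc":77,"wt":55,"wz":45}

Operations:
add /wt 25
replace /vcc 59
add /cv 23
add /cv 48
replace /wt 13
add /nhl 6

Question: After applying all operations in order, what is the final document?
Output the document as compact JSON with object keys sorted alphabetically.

Answer: {"cv":48,"nhl":6,"sw":68,"vcc":59,"wt":13,"wz":45}

Derivation:
After op 1 (add /wt 25): {"sw":68,"vcc":77,"wt":25,"wz":45}
After op 2 (replace /vcc 59): {"sw":68,"vcc":59,"wt":25,"wz":45}
After op 3 (add /cv 23): {"cv":23,"sw":68,"vcc":59,"wt":25,"wz":45}
After op 4 (add /cv 48): {"cv":48,"sw":68,"vcc":59,"wt":25,"wz":45}
After op 5 (replace /wt 13): {"cv":48,"sw":68,"vcc":59,"wt":13,"wz":45}
After op 6 (add /nhl 6): {"cv":48,"nhl":6,"sw":68,"vcc":59,"wt":13,"wz":45}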